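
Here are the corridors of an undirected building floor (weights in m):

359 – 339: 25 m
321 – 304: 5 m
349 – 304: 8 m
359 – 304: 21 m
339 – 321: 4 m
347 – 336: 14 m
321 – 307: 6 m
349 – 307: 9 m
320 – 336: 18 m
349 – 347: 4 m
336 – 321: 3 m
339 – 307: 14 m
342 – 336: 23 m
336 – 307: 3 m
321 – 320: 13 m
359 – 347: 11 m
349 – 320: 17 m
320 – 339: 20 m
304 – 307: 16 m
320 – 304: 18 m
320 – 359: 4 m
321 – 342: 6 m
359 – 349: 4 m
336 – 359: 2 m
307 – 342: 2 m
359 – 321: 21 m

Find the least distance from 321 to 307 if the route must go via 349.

18 m

Best 321 to 349: 321 → 336 → 359 → 349 costing 9
Shortest 349→307: 349 → 307 = 9
Total via 349: 9 + 9 = 18 m.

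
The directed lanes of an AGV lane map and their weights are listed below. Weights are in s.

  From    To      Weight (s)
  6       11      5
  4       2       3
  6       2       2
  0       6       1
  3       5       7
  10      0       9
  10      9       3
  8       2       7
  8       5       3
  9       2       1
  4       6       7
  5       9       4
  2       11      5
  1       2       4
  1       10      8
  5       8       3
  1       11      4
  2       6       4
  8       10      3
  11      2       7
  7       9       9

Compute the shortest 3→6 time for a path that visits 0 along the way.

Best 3 to 0: 3 → 5 → 8 → 10 → 0 costing 22
Shortest 0→6: 0 → 6 = 1
Total via 0: 22 + 1 = 23 s.

23 s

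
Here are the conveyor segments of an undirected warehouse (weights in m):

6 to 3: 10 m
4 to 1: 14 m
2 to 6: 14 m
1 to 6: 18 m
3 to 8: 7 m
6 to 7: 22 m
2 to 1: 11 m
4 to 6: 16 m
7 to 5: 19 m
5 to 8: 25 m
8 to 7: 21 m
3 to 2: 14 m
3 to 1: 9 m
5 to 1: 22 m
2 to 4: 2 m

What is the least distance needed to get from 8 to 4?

23 m

Settle nodes by increasing distance from 8:
8: 0
3: 7  (via 8)
1: 16  (via 3)
6: 17  (via 3)
2: 21  (via 3)
7: 21  (via 8)
4: 23  (via 2)
Shortest route: 8 → 3 → 2 → 4 = 23 m.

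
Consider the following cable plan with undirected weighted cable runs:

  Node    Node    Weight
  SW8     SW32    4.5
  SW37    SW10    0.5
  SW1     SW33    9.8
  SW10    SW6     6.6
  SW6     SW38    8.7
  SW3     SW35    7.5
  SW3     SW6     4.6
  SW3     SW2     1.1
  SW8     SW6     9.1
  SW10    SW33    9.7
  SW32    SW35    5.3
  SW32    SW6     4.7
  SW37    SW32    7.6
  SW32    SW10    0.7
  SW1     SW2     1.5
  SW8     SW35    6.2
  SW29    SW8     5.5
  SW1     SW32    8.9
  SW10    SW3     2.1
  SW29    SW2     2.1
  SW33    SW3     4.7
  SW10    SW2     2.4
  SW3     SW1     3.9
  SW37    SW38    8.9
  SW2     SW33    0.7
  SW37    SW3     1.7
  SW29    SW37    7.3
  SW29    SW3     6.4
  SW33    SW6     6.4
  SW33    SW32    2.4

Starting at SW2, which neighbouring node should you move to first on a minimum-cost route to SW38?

SW3

Enumerating some paths:
SW2–SW10–SW37–SW38: 2.4+0.5+8.9 = 11.8
SW2–SW3–SW37–SW38: 1.1+1.7+8.9 = 11.7
The minimum is 11.7 via SW2–SW3–SW37–SW38.
So from SW2 the first move is to SW3.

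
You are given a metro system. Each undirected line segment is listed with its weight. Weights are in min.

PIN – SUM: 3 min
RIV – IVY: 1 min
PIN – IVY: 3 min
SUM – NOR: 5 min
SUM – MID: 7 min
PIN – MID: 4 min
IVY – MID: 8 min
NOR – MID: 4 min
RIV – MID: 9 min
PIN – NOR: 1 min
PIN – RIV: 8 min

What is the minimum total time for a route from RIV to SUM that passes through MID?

Shortest RIV→MID: RIV → IVY → PIN → MID = 8
Shortest MID→SUM: MID → SUM = 7
Total via MID: 8 + 7 = 15 min.

15 min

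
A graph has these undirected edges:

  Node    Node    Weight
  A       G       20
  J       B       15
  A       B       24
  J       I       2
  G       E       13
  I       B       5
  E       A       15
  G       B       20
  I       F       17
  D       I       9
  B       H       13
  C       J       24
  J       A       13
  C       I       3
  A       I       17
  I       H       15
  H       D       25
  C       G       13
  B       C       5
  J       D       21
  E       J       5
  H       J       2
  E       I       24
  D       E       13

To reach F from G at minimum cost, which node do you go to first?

C

Candidate routes:
G - C - I - F: 13+3+17 = 33
G - C - B - I - F: 13+5+5+17 = 40
G - E - J - I - F: 13+5+2+17 = 37
The minimum is 33 via G - C - I - F.
So from G the first move is to C.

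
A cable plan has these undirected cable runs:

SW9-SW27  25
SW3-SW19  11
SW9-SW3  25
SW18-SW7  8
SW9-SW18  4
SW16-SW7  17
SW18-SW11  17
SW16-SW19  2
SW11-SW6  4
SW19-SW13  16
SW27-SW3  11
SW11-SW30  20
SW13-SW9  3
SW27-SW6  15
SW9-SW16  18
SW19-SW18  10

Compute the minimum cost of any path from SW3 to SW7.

29

Candidate routes:
SW3–SW19–SW16–SW7: 11+2+17 = 30
SW3–SW19–SW18–SW7: 11+10+8 = 29
Cheapest is SW3–SW19–SW18–SW7 at 29.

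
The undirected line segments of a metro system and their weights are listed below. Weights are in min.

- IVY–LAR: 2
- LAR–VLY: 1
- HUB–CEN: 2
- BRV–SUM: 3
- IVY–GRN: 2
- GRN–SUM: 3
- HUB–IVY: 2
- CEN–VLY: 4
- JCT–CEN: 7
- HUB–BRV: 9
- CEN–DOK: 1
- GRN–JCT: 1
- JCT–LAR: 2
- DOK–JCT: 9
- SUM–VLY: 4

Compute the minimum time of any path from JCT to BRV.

Candidate routes:
JCT–GRN–SUM–BRV: 1+3+3 = 7
JCT–LAR–VLY–SUM–BRV: 2+1+4+3 = 10
JCT–LAR–IVY–GRN–SUM–BRV: 2+2+2+3+3 = 12
The minimum is 7 min via JCT–GRN–SUM–BRV.

7 min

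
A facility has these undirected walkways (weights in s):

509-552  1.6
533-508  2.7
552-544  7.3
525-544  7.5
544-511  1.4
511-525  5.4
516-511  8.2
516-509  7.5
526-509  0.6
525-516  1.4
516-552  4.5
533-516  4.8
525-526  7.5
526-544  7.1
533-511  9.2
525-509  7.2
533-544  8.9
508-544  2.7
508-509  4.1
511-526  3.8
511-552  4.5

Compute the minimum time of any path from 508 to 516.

7.5 s

Compare a few routes:
508 → 533 → 516: 2.7+4.8 = 7.5
508 → 509 → 552 → 516: 4.1+1.6+4.5 = 10.2
The minimum is 7.5 s via 508 → 533 → 516.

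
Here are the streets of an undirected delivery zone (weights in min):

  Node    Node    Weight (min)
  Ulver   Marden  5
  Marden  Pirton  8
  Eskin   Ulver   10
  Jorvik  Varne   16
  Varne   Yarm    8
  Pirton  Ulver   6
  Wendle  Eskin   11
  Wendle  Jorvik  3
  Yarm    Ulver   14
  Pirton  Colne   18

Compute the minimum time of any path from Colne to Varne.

Enumerating some paths:
Colne - Pirton - Ulver - Eskin - Wendle - Jorvik - Varne: 18+6+10+11+3+16 = 64
Colne - Pirton - Ulver - Yarm - Varne: 18+6+14+8 = 46
Colne - Pirton - Marden - Ulver - Yarm - Varne: 18+8+5+14+8 = 53
The minimum is 46 min via Colne - Pirton - Ulver - Yarm - Varne.

46 min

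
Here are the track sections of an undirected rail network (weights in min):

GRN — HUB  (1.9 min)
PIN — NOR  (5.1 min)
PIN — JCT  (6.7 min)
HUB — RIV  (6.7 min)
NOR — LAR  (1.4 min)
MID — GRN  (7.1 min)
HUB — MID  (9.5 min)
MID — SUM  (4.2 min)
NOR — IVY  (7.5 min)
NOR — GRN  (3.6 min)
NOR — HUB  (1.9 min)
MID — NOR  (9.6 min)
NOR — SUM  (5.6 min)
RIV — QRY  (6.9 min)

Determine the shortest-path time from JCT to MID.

Settle nodes by increasing distance from JCT:
JCT: 0
PIN: 6.7  (via JCT)
NOR: 11.8  (via PIN)
LAR: 13.2  (via NOR)
HUB: 13.7  (via NOR)
GRN: 15.4  (via NOR)
SUM: 17.4  (via NOR)
IVY: 19.3  (via NOR)
RIV: 20.4  (via HUB)
MID: 21.4  (via NOR)
Shortest route: JCT → PIN → NOR → MID = 21.4 min.

21.4 min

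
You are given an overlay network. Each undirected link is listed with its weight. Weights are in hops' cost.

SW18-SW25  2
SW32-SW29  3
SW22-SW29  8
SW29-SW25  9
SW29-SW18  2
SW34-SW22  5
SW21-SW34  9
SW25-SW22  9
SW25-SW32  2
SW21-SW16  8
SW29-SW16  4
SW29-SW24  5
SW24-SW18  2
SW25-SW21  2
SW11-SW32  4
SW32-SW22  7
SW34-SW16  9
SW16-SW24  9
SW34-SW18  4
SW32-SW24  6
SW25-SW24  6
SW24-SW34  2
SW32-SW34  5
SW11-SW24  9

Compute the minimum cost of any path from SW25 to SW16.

8 hops' cost

Shortest distances from SW25:
SW25: 0
SW18: 2  (via SW25)
SW21: 2  (via SW25)
SW32: 2  (via SW25)
SW24: 4  (via SW18)
SW29: 4  (via SW18)
SW11: 6  (via SW32)
SW34: 6  (via SW18)
SW16: 8  (via SW29)
Shortest route: SW25–SW18–SW29–SW16 = 8 hops' cost.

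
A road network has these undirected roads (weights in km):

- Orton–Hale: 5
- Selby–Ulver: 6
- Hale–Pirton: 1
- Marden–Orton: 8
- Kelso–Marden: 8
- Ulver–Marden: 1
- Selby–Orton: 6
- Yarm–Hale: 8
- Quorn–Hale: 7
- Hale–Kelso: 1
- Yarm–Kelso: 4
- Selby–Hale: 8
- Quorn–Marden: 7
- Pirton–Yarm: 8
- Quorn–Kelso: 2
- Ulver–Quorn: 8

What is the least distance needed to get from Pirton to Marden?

Running Dijkstra from Pirton:
Pirton: 0
Hale: 1  (via Pirton)
Kelso: 2  (via Hale)
Quorn: 4  (via Kelso)
Orton: 6  (via Hale)
Yarm: 6  (via Kelso)
Selby: 9  (via Hale)
Marden: 10  (via Kelso)
Shortest route: Pirton → Hale → Kelso → Marden = 10 km.

10 km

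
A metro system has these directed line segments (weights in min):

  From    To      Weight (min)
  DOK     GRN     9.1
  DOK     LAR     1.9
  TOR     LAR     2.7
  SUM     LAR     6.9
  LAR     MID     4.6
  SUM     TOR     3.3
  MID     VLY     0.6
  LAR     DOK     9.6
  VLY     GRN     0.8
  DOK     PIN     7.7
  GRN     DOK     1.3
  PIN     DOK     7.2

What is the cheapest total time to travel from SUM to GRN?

12 min

Shortest distances from SUM:
SUM: 0
TOR: 3.3  (via SUM)
LAR: 6  (via TOR)
MID: 10.6  (via LAR)
VLY: 11.2  (via MID)
GRN: 12  (via VLY)
Shortest route: SUM–TOR–LAR–MID–VLY–GRN = 12 min.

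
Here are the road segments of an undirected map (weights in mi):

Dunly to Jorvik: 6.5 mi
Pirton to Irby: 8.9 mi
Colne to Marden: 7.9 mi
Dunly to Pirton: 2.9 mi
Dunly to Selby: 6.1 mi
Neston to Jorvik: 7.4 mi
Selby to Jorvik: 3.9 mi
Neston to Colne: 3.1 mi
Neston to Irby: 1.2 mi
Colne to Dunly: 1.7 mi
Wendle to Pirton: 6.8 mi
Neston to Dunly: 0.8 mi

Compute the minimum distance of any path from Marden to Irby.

Candidate routes:
Marden - Colne - Dunly - Pirton - Irby: 7.9+1.7+2.9+8.9 = 21.4
Marden - Colne - Dunly - Neston - Irby: 7.9+1.7+0.8+1.2 = 11.6
Marden - Colne - Neston - Irby: 7.9+3.1+1.2 = 12.2
Cheapest is Marden - Colne - Dunly - Neston - Irby at 11.6 mi.

11.6 mi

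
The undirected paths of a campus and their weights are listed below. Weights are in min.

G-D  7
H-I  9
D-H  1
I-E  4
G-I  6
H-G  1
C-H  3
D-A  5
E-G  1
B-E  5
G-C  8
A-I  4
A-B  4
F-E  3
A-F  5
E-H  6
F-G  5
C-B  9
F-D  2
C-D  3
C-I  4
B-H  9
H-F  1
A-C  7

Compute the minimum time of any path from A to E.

Shortest distances from A:
A: 0
B: 4  (via A)
I: 4  (via A)
D: 5  (via A)
F: 5  (via A)
H: 6  (via D)
C: 7  (via A)
G: 7  (via H)
E: 8  (via I)
Shortest route: A–I–E = 8 min.

8 min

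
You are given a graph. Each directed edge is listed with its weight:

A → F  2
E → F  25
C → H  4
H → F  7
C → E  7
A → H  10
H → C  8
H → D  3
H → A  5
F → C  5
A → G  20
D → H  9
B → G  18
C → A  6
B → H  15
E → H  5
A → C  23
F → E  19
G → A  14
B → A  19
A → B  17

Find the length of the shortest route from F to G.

31

Candidate routes:
F–C–H–A–G: 5+4+5+20 = 34
F–C–E–H–A–G: 5+7+5+5+20 = 42
F–C–A–G: 5+6+20 = 31
The minimum is 31 via F–C–A–G.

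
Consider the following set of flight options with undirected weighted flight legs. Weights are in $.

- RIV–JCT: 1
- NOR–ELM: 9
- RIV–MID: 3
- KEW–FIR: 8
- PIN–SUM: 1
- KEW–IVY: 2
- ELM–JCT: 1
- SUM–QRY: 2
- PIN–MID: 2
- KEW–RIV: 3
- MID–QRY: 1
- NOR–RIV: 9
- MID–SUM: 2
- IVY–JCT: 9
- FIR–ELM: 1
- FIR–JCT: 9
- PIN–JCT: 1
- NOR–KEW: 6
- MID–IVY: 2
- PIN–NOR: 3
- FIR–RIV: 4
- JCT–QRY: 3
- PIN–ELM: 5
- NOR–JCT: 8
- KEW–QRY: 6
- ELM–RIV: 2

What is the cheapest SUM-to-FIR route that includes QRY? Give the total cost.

Best SUM to QRY: SUM–QRY costing 2
Best QRY to FIR: QRY–JCT–ELM–FIR costing 5
Total via QRY: 2 + 5 = $7.

$7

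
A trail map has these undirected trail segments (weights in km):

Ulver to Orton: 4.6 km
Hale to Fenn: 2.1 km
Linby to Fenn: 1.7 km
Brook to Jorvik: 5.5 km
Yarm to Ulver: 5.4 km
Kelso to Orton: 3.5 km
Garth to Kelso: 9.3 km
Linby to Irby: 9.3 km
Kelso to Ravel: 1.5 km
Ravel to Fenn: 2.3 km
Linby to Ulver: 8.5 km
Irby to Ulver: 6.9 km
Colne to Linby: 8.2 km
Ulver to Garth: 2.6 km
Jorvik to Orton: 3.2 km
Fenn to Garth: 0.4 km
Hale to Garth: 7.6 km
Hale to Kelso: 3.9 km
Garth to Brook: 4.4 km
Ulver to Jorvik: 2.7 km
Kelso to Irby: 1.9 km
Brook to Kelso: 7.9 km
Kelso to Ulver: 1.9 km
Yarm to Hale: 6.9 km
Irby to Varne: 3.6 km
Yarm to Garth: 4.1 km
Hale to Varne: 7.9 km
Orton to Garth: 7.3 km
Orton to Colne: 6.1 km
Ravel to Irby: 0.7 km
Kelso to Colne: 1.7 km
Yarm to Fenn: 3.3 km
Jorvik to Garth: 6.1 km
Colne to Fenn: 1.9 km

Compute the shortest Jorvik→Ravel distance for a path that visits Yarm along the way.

13.7 km

Shortest Jorvik→Yarm: Jorvik → Ulver → Yarm = 8.1
Best Yarm to Ravel: Yarm → Fenn → Ravel costing 5.6
Total via Yarm: 8.1 + 5.6 = 13.7 km.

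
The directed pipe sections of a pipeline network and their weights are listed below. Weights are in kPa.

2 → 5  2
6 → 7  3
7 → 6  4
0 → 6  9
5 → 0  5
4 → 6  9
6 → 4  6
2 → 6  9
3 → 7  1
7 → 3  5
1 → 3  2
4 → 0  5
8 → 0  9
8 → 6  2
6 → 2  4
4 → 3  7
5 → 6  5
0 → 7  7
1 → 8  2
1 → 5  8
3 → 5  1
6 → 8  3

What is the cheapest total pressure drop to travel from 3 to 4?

Settle nodes by increasing distance from 3:
3: 0
5: 1  (via 3)
7: 1  (via 3)
6: 5  (via 7)
0: 6  (via 5)
8: 8  (via 6)
2: 9  (via 6)
4: 11  (via 6)
Shortest route: 3–7–6–4 = 11 kPa.

11 kPa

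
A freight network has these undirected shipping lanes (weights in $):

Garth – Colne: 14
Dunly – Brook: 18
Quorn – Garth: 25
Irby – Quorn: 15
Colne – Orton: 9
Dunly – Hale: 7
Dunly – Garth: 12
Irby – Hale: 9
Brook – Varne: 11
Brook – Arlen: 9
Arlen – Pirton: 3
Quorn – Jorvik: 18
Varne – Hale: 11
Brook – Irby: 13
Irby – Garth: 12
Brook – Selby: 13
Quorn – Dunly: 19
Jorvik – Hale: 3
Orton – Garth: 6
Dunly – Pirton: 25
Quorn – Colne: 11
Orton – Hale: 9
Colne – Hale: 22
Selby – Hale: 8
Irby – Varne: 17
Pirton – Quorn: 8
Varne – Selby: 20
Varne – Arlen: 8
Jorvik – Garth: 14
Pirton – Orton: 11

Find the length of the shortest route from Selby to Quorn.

$29

Running Dijkstra from Selby:
Selby: 0
Hale: 8  (via Selby)
Jorvik: 11  (via Hale)
Brook: 13  (via Selby)
Dunly: 15  (via Hale)
Irby: 17  (via Hale)
Orton: 17  (via Hale)
Varne: 19  (via Hale)
Arlen: 22  (via Brook)
Garth: 23  (via Orton)
Pirton: 25  (via Arlen)
Colne: 26  (via Orton)
Quorn: 29  (via Jorvik)
Shortest route: Selby → Hale → Jorvik → Quorn = $29.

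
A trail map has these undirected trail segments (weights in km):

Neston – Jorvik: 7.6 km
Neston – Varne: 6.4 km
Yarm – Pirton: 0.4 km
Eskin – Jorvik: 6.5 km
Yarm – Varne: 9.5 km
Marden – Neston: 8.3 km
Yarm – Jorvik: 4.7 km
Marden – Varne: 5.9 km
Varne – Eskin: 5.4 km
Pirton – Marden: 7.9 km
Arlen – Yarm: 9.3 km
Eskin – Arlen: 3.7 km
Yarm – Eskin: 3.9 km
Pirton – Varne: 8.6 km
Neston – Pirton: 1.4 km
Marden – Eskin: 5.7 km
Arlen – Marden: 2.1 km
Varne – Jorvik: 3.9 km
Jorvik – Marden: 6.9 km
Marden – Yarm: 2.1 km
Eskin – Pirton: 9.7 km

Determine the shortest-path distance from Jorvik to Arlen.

Shortest distances from Jorvik:
Jorvik: 0
Varne: 3.9  (via Jorvik)
Yarm: 4.7  (via Jorvik)
Pirton: 5.1  (via Yarm)
Eskin: 6.5  (via Jorvik)
Neston: 6.5  (via Pirton)
Marden: 6.8  (via Yarm)
Arlen: 8.9  (via Marden)
Shortest route: Jorvik → Yarm → Marden → Arlen = 8.9 km.

8.9 km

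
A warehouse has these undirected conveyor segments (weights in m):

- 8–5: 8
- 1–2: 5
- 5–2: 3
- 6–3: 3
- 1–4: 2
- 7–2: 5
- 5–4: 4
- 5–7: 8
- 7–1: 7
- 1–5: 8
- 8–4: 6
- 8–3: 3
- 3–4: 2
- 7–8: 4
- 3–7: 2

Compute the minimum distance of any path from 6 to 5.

Enumerating some paths:
6 → 3 → 7 → 2 → 5: 3+2+5+3 = 13
6 → 3 → 7 → 5: 3+2+8 = 13
6 → 3 → 4 → 5: 3+2+4 = 9
Cheapest is 6 → 3 → 4 → 5 at 9 m.

9 m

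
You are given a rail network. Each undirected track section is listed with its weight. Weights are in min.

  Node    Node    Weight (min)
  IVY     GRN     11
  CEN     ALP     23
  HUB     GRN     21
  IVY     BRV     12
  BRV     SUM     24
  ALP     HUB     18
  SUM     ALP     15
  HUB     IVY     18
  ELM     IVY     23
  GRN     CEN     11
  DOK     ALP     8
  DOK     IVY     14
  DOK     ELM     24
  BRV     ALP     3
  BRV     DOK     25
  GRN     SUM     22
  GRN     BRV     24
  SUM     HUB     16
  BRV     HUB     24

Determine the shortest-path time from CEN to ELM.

45 min

Shortest distances from CEN:
CEN: 0
GRN: 11  (via CEN)
IVY: 22  (via GRN)
ALP: 23  (via CEN)
BRV: 26  (via ALP)
DOK: 31  (via ALP)
HUB: 32  (via GRN)
SUM: 33  (via GRN)
ELM: 45  (via IVY)
Shortest route: CEN–GRN–IVY–ELM = 45 min.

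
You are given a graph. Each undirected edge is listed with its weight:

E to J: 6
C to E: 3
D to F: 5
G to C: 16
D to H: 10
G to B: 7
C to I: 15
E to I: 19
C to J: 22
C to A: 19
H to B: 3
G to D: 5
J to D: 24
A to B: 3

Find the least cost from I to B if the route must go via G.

Shortest I→G: I–C–G = 31
Shortest G→B: G–B = 7
Total via G: 31 + 7 = 38.

38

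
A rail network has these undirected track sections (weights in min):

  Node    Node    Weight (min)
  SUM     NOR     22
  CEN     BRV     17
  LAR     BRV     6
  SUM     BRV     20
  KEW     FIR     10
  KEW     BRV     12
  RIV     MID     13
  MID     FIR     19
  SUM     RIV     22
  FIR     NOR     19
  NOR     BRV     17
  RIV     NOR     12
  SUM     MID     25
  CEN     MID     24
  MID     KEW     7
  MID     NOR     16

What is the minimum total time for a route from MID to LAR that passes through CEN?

Best MID to CEN: MID → CEN costing 24
Best CEN to LAR: CEN → BRV → LAR costing 23
Total via CEN: 24 + 23 = 47 min.

47 min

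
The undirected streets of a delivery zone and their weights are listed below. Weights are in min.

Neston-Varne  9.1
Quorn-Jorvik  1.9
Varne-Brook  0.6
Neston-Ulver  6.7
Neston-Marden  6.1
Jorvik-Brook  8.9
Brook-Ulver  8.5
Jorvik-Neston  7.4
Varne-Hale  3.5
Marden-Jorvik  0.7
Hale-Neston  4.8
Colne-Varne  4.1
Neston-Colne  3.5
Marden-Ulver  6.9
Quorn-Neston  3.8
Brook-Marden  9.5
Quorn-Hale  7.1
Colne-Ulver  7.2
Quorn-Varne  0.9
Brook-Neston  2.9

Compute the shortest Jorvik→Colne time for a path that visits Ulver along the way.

Best Jorvik to Ulver: Jorvik–Marden–Ulver costing 7.6
Best Ulver to Colne: Ulver–Colne costing 7.2
Total via Ulver: 7.6 + 7.2 = 14.8 min.

14.8 min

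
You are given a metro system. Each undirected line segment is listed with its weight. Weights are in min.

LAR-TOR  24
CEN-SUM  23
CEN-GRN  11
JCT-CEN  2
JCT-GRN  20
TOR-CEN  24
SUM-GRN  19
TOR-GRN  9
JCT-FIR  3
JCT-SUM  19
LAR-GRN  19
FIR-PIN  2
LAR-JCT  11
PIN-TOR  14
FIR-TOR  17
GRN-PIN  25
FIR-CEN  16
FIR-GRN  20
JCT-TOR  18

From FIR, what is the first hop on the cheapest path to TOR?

PIN

Compare a few routes:
FIR–PIN–TOR: 2+14 = 16
FIR–JCT–TOR: 3+18 = 21
FIR–TOR: 17 = 17
The minimum is 16 min via FIR–PIN–TOR.
So from FIR the first move is to PIN.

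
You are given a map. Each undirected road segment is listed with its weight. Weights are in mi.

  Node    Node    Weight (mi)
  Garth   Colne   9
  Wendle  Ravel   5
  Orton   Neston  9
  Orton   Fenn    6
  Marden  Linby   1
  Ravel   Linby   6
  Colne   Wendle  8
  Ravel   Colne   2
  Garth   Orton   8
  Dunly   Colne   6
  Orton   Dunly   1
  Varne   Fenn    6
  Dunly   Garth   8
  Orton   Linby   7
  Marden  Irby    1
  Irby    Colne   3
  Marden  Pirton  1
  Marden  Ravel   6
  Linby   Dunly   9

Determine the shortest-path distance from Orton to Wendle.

Shortest distances from Orton:
Orton: 0
Dunly: 1  (via Orton)
Fenn: 6  (via Orton)
Colne: 7  (via Dunly)
Linby: 7  (via Orton)
Garth: 8  (via Orton)
Marden: 8  (via Linby)
Pirton: 9  (via Marden)
Ravel: 9  (via Colne)
Irby: 9  (via Marden)
Neston: 9  (via Orton)
Varne: 12  (via Fenn)
Wendle: 14  (via Ravel)
Shortest route: Orton–Dunly–Colne–Ravel–Wendle = 14 mi.

14 mi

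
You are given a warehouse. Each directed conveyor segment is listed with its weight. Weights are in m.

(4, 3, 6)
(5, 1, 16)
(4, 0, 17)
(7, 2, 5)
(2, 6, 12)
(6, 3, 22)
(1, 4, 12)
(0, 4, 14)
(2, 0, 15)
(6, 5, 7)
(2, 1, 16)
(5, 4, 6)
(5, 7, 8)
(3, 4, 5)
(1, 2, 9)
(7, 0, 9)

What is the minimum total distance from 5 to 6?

25 m

Enumerating some paths:
5 → 1 → 2 → 6: 16+9+12 = 37
5 → 7 → 2 → 6: 8+5+12 = 25
The minimum is 25 m via 5 → 7 → 2 → 6.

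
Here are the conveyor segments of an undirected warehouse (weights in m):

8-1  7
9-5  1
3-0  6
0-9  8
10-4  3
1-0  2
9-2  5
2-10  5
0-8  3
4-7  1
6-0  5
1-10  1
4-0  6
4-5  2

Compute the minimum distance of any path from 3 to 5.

Shortest distances from 3:
3: 0
0: 6  (via 3)
1: 8  (via 0)
8: 9  (via 0)
10: 9  (via 1)
6: 11  (via 0)
4: 12  (via 0)
7: 13  (via 4)
2: 14  (via 10)
5: 14  (via 4)
Shortest route: 3 → 0 → 4 → 5 = 14 m.

14 m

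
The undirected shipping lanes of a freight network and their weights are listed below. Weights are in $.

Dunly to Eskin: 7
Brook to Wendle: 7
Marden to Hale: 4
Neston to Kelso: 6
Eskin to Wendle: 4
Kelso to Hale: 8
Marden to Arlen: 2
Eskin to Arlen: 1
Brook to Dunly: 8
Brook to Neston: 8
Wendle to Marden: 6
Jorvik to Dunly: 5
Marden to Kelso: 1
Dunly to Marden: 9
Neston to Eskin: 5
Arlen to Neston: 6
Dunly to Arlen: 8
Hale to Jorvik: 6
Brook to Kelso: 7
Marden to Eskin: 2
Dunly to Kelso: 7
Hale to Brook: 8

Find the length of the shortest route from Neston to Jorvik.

$17

Candidate routes:
Neston–Eskin–Marden–Hale–Jorvik: 5+2+4+6 = 17
Neston–Arlen–Marden–Hale–Jorvik: 6+2+4+6 = 18
Neston–Kelso–Dunly–Jorvik: 6+7+5 = 18
Neston–Eskin–Arlen–Marden–Hale–Jorvik: 5+1+2+4+6 = 18
Cheapest is Neston–Eskin–Marden–Hale–Jorvik at $17.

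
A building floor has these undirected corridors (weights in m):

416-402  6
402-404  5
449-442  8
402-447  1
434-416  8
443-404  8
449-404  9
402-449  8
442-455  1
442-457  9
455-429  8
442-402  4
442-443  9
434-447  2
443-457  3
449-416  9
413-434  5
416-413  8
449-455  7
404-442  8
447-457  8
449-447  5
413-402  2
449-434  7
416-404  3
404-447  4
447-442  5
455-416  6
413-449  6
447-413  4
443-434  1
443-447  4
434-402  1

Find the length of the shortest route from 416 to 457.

11 m

Candidate routes:
416–402–434–443–457: 6+1+1+3 = 11
416–434–443–457: 8+1+3 = 12
The minimum is 11 m via 416–402–434–443–457.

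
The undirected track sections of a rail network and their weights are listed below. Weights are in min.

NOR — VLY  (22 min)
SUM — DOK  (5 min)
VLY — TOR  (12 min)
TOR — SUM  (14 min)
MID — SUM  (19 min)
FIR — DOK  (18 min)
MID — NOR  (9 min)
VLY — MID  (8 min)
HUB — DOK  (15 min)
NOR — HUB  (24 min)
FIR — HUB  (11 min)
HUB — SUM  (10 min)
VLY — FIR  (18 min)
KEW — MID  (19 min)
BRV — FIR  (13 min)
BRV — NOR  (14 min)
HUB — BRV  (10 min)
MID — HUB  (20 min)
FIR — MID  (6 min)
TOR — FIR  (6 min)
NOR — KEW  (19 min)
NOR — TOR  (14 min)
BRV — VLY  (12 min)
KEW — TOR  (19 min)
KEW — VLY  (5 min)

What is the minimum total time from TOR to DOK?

Shortest distances from TOR:
TOR: 0
FIR: 6  (via TOR)
MID: 12  (via FIR)
VLY: 12  (via TOR)
SUM: 14  (via TOR)
NOR: 14  (via TOR)
KEW: 17  (via VLY)
HUB: 17  (via FIR)
DOK: 19  (via SUM)
Shortest route: TOR → SUM → DOK = 19 min.

19 min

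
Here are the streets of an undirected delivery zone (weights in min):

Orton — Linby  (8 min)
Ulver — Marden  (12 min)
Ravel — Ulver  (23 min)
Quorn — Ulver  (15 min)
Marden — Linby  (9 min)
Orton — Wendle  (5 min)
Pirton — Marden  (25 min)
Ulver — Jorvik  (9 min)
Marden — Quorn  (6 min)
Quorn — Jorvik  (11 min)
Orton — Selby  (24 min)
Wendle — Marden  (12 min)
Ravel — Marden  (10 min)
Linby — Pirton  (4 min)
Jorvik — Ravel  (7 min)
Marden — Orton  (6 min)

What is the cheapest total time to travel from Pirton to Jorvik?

Enumerating some paths:
Pirton - Linby - Marden - Ulver - Jorvik: 4+9+12+9 = 34
Pirton - Linby - Marden - Quorn - Jorvik: 4+9+6+11 = 30
Cheapest is Pirton - Linby - Marden - Quorn - Jorvik at 30 min.

30 min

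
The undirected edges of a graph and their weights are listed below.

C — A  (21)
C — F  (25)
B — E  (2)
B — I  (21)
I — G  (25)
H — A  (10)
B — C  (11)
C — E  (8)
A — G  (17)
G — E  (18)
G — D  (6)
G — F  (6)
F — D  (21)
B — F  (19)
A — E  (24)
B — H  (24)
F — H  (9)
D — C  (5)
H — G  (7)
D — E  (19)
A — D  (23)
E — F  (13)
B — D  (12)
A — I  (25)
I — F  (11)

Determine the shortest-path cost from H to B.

Candidate routes:
H–G–D–B: 7+6+12 = 25
H–B: 24 = 24
H–G–E–B: 7+18+2 = 27
The minimum is 24 via H–B.

24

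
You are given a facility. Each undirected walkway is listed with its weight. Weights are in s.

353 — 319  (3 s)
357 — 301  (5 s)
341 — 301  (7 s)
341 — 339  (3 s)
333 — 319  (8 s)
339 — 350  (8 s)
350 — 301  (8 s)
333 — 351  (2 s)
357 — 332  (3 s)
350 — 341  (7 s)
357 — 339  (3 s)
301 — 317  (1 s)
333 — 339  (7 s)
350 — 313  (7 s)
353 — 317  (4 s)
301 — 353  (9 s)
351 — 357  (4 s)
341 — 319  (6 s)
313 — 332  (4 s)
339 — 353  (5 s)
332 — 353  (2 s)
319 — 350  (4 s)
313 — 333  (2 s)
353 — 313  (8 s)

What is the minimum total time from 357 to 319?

8 s

Enumerating some paths:
357 - 332 - 353 - 319: 3+2+3 = 8
357 - 339 - 353 - 319: 3+5+3 = 11
The minimum is 8 s via 357 - 332 - 353 - 319.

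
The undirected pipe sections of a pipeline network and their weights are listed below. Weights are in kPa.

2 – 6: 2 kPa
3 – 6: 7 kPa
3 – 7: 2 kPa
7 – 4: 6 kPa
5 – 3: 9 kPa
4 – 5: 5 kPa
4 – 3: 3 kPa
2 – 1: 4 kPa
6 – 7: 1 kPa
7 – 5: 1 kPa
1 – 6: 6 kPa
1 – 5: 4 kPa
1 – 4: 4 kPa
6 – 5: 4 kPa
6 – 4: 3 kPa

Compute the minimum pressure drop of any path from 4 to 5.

5 kPa

Candidate routes:
4–5: 5 = 5
4–3–7–5: 3+2+1 = 6
Cheapest is 4–5 at 5 kPa.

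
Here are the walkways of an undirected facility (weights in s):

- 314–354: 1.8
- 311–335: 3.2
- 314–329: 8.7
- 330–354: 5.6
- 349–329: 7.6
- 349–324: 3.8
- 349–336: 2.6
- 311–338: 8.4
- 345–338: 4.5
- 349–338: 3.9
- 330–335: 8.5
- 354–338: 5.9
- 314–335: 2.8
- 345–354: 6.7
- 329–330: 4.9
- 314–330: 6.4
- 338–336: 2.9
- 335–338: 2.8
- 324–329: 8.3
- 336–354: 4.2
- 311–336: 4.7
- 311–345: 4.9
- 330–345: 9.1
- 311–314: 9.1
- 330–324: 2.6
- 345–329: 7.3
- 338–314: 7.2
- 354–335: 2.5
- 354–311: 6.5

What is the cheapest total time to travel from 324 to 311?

11.1 s

Compare a few routes:
324–330–354–335–311: 2.6+5.6+2.5+3.2 = 13.9
324–330–335–311: 2.6+8.5+3.2 = 14.3
324–349–336–311: 3.8+2.6+4.7 = 11.1
324–349–338–335–311: 3.8+3.9+2.8+3.2 = 13.7
Cheapest is 324–349–336–311 at 11.1 s.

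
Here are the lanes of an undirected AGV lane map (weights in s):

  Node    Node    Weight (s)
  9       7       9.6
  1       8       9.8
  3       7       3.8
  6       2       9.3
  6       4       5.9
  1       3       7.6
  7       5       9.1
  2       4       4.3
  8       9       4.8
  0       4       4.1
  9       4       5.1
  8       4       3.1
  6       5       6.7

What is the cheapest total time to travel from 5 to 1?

Compare a few routes:
5 → 6 → 4 → 8 → 1: 6.7+5.9+3.1+9.8 = 25.5
5 → 7 → 3 → 1: 9.1+3.8+7.6 = 20.5
The minimum is 20.5 s via 5 → 7 → 3 → 1.

20.5 s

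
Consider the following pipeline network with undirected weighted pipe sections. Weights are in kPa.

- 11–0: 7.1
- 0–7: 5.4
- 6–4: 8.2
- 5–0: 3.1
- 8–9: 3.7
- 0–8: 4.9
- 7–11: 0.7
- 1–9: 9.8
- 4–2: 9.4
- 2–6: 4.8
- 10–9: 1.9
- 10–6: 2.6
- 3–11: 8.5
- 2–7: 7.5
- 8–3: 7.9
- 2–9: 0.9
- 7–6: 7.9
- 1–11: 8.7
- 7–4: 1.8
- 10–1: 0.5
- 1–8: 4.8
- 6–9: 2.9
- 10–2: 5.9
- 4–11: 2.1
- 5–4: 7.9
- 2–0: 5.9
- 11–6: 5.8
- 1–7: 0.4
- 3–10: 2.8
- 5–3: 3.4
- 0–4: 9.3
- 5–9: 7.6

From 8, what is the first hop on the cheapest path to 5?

0

Candidate routes:
8 → 3 → 5: 7.9+3.4 = 11.3
8 → 0 → 5: 4.9+3.1 = 8
Cheapest is 8 → 0 → 5 at 8 kPa.
So from 8 the first move is to 0.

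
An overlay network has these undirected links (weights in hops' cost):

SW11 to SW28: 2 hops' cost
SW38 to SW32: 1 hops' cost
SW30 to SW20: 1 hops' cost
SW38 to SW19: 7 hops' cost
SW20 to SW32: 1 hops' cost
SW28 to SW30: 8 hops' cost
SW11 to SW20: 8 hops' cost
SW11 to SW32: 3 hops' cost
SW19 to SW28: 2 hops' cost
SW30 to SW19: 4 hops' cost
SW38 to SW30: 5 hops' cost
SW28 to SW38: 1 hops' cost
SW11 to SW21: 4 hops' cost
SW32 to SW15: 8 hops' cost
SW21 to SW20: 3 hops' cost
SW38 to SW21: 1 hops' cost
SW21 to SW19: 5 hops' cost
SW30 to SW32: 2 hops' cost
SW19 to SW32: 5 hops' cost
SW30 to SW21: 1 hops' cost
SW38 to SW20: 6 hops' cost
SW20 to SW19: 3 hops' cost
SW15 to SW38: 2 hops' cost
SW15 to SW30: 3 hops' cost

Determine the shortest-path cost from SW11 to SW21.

4 hops' cost

Enumerating some paths:
SW11 - SW32 - SW38 - SW21: 3+1+1 = 5
SW11 - SW32 - SW20 - SW30 - SW21: 3+1+1+1 = 6
SW11 - SW32 - SW30 - SW21: 3+2+1 = 6
SW11 - SW21: 4 = 4
The minimum is 4 hops' cost via SW11 - SW21.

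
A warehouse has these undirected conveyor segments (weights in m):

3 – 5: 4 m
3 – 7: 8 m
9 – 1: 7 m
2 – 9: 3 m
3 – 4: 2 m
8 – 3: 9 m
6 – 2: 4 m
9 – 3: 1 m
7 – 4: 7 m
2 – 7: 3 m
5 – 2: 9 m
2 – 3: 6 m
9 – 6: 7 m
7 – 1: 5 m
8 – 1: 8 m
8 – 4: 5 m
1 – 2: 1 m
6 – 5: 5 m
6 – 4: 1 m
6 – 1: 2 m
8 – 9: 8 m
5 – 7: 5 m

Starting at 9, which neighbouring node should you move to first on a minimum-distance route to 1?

Enumerating some paths:
9 → 1: 7 = 7
9 → 2 → 1: 3+1 = 4
9 → 3 → 4 → 6 → 1: 1+2+1+2 = 6
Cheapest is 9 → 2 → 1 at 4 m.
So from 9 the first move is to 2.

2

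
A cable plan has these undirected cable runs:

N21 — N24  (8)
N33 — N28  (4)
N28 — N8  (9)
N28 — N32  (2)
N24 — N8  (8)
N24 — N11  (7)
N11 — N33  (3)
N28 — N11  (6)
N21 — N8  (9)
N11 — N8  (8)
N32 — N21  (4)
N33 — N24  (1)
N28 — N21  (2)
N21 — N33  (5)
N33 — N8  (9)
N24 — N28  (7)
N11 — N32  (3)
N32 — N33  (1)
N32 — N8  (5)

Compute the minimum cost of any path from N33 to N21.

5

Enumerating some paths:
N33 → N21: 5 = 5
N33 → N28 → N21: 4+2 = 6
Cheapest is N33 → N21 at 5.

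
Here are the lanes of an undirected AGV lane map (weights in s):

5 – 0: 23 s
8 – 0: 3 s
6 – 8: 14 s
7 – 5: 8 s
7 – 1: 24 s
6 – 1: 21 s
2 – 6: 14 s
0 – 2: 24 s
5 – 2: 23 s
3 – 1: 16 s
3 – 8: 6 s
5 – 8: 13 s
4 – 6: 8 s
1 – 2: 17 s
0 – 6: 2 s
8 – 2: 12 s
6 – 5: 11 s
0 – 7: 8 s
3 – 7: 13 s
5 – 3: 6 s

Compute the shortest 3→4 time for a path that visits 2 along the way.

Best 3 to 2: 3–8–2 costing 18
Best 2 to 4: 2–6–4 costing 22
Total via 2: 18 + 22 = 40 s.

40 s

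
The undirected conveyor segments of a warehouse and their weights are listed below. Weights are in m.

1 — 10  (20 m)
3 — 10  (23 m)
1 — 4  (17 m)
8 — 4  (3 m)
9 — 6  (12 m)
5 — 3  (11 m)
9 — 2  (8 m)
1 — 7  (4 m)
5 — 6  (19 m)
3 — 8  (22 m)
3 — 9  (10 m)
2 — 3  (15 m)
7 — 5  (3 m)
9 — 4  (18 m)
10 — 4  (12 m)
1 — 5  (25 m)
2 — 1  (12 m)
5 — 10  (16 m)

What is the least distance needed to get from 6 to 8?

33 m

Shortest distances from 6:
6: 0
9: 12  (via 6)
5: 19  (via 6)
2: 20  (via 9)
3: 22  (via 9)
7: 22  (via 5)
1: 26  (via 7)
4: 30  (via 9)
8: 33  (via 4)
Shortest route: 6–9–4–8 = 33 m.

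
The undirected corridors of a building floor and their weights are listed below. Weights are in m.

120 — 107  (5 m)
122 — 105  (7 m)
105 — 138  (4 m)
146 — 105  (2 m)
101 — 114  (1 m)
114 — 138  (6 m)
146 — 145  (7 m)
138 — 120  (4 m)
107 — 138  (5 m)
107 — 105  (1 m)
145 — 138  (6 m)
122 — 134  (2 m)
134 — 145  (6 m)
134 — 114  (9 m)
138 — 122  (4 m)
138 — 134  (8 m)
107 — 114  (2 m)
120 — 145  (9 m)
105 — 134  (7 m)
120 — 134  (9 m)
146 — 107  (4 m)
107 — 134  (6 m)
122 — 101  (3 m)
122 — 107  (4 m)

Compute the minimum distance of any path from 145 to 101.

11 m

Running Dijkstra from 145:
145: 0
138: 6  (via 145)
134: 6  (via 145)
146: 7  (via 145)
122: 8  (via 134)
120: 9  (via 145)
105: 9  (via 146)
107: 10  (via 105)
101: 11  (via 122)
Shortest route: 145 → 134 → 122 → 101 = 11 m.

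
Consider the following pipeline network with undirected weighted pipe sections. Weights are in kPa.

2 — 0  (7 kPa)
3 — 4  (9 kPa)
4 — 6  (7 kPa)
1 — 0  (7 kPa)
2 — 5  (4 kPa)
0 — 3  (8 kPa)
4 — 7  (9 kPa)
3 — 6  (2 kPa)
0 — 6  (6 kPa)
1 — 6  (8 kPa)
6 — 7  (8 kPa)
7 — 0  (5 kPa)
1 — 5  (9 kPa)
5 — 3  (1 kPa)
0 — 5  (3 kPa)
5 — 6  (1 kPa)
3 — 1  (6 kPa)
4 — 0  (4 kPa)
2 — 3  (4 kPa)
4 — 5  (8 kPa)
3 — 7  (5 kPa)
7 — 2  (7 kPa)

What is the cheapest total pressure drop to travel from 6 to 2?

Shortest distances from 6:
6: 0
5: 1  (via 6)
3: 2  (via 6)
0: 4  (via 5)
2: 5  (via 5)
Shortest route: 6–5–2 = 5 kPa.

5 kPa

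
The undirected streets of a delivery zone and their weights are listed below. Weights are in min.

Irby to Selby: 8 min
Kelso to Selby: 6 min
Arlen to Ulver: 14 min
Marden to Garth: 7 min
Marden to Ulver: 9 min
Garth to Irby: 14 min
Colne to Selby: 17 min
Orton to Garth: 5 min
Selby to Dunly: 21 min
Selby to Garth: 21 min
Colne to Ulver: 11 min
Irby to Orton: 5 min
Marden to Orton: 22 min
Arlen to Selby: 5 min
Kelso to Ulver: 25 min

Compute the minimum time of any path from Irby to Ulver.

26 min

Enumerating some paths:
Irby → Selby → Arlen → Ulver: 8+5+14 = 27
Irby → Garth → Marden → Ulver: 14+7+9 = 30
Irby → Orton → Garth → Marden → Ulver: 5+5+7+9 = 26
Cheapest is Irby → Orton → Garth → Marden → Ulver at 26 min.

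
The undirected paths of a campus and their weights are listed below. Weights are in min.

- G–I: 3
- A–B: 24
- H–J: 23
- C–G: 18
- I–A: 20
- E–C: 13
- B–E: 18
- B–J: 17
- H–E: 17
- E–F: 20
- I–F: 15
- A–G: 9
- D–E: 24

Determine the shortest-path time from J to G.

50 min

Settle nodes by increasing distance from J:
J: 0
B: 17  (via J)
H: 23  (via J)
E: 35  (via B)
A: 41  (via B)
C: 48  (via E)
G: 50  (via A)
Shortest route: J–B–A–G = 50 min.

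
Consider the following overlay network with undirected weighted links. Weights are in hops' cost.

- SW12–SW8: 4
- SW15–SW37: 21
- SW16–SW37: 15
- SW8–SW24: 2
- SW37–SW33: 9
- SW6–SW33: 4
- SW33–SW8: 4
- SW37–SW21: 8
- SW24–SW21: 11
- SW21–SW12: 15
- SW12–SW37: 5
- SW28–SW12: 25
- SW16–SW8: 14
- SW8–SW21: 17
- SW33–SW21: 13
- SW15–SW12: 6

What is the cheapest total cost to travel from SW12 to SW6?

12 hops' cost

Enumerating some paths:
SW12 - SW37 - SW33 - SW6: 5+9+4 = 18
SW12 - SW8 - SW33 - SW6: 4+4+4 = 12
SW12 - SW37 - SW21 - SW33 - SW6: 5+8+13+4 = 30
The minimum is 12 hops' cost via SW12 - SW8 - SW33 - SW6.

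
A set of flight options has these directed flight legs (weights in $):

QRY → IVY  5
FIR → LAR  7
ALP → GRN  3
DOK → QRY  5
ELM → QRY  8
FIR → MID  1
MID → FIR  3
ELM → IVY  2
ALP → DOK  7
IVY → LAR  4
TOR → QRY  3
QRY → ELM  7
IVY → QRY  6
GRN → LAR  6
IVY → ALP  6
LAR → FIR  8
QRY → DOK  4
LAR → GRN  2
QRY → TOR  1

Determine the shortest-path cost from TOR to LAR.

Enumerating some paths:
TOR–QRY–IVY–LAR: 3+5+4 = 12
TOR–QRY–IVY–ALP–GRN–LAR: 3+5+6+3+6 = 23
TOR–QRY–ELM–IVY–LAR: 3+7+2+4 = 16
Cheapest is TOR–QRY–IVY–LAR at $12.

$12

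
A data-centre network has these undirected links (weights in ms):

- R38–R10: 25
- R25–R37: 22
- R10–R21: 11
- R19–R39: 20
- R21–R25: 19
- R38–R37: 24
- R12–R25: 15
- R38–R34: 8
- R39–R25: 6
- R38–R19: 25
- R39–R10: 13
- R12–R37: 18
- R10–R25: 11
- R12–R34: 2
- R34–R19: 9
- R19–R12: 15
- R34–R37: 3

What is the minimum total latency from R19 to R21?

44 ms

Running Dijkstra from R19:
R19: 0
R34: 9  (via R19)
R12: 11  (via R34)
R37: 12  (via R34)
R38: 17  (via R34)
R39: 20  (via R19)
R25: 26  (via R12)
R10: 33  (via R39)
R21: 44  (via R10)
Shortest route: R19 → R39 → R10 → R21 = 44 ms.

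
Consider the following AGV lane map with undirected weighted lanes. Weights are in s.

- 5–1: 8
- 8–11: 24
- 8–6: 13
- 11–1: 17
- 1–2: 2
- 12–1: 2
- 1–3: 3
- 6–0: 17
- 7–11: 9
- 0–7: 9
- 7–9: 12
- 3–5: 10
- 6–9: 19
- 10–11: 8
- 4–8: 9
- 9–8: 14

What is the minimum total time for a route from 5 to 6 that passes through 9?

Shortest 5→9: 5 → 1 → 11 → 7 → 9 = 46
Best 9 to 6: 9 → 6 costing 19
Total via 9: 46 + 19 = 65 s.

65 s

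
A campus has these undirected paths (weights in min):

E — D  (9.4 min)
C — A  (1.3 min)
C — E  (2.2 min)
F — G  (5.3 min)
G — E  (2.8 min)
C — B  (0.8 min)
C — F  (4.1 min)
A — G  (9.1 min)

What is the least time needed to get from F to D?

15.7 min

Running Dijkstra from F:
F: 0
C: 4.1  (via F)
B: 4.9  (via C)
G: 5.3  (via F)
A: 5.4  (via C)
E: 6.3  (via C)
D: 15.7  (via E)
Shortest route: F → C → E → D = 15.7 min.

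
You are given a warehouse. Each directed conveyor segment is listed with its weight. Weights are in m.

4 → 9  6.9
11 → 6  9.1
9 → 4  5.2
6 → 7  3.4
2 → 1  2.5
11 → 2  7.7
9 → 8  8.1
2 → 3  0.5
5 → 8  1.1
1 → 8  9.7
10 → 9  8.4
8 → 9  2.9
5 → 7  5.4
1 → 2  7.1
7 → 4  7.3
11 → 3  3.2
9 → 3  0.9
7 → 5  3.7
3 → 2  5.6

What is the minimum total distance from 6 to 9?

11.1 m

Enumerating some paths:
6 - 7 - 5 - 8 - 9: 3.4+3.7+1.1+2.9 = 11.1
6 - 7 - 4 - 9: 3.4+7.3+6.9 = 17.6
The minimum is 11.1 m via 6 - 7 - 5 - 8 - 9.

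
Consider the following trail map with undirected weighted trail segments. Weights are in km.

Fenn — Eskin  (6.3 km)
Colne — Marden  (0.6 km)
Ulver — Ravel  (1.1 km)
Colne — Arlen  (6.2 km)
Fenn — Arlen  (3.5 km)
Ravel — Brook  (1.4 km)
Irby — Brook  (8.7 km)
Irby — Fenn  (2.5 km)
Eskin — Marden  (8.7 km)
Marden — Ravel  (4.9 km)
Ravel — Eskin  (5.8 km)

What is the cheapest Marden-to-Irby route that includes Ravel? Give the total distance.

15 km

Shortest Marden→Ravel: Marden → Ravel = 4.9
Shortest Ravel→Irby: Ravel → Brook → Irby = 10.1
Total via Ravel: 4.9 + 10.1 = 15 km.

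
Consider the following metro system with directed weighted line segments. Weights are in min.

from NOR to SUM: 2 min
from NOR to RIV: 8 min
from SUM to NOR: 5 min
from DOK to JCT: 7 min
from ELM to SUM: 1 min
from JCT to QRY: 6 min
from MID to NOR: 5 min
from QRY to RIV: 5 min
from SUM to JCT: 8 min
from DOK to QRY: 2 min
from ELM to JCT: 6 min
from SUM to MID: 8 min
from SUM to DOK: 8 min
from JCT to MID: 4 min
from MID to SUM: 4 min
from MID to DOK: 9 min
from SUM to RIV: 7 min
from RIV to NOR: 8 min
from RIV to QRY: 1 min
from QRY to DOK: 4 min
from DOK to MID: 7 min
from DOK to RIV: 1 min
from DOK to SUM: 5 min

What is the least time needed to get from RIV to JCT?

Settle nodes by increasing distance from RIV:
RIV: 0
QRY: 1  (via RIV)
DOK: 5  (via QRY)
NOR: 8  (via RIV)
SUM: 10  (via DOK)
JCT: 12  (via DOK)
Shortest route: RIV → QRY → DOK → JCT = 12 min.

12 min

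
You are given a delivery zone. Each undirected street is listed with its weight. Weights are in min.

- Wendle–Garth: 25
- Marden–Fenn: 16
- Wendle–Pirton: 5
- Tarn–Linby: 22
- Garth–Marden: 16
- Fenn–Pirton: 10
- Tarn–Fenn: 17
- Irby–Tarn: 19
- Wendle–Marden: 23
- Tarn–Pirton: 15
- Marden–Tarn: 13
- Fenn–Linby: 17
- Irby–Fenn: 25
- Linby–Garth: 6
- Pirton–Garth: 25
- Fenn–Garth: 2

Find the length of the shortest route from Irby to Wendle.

39 min

Candidate routes:
Irby → Tarn → Pirton → Wendle: 19+15+5 = 39
Irby → Fenn → Pirton → Wendle: 25+10+5 = 40
Irby → Fenn → Garth → Wendle: 25+2+25 = 52
Irby → Tarn → Fenn → Pirton → Wendle: 19+17+10+5 = 51
The minimum is 39 min via Irby → Tarn → Pirton → Wendle.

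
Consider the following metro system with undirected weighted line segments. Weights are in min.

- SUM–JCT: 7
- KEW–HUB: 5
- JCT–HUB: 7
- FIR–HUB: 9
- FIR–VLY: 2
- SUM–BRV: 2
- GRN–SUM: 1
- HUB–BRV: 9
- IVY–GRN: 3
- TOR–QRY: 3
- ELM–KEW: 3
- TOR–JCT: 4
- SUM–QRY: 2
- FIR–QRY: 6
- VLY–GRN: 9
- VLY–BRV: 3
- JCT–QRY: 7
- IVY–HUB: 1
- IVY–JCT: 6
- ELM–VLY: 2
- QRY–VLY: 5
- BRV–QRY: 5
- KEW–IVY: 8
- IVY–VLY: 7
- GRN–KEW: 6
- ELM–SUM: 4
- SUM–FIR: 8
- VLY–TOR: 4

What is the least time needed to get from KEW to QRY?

Compare a few routes:
KEW–ELM–VLY–QRY: 3+2+5 = 10
KEW–ELM–VLY–TOR–QRY: 3+2+4+3 = 12
KEW–ELM–VLY–BRV–SUM–QRY: 3+2+3+2+2 = 12
KEW–ELM–SUM–QRY: 3+4+2 = 9
The minimum is 9 min via KEW–ELM–SUM–QRY.

9 min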